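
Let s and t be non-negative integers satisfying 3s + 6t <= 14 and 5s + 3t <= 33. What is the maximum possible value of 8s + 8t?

The continuous relaxation peaks at (4.67, 0) with value 37.33; rounding to a feasible lattice point costs some objective.
(s,t)=(4,0): 3·4+6·0=12≤14, 5·4+3·0=20≤33, objective 32.
(s,t)=(3,0): 3·3+6·0=9≤14, 5·3+3·0=15≤33, objective 24.
The best lattice point is (4,0), giving 32.

32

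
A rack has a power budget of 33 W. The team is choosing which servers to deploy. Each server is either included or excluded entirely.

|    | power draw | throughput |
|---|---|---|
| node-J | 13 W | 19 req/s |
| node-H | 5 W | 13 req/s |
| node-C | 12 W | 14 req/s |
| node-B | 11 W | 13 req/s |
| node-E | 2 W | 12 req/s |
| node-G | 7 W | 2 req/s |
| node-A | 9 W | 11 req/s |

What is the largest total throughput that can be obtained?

node-J + node-H + node-B + node-E: power draw 13 + 5 + 11 + 2 = 31 ≤ 33, throughput 19 + 13 + 13 + 12 = 57.
node-J + node-H + node-E + node-A: power draw 13 + 5 + 2 + 9 = 29 ≤ 33, throughput 19 + 13 + 12 + 11 = 55.
node-J + node-H + node-C + node-E: power draw 13 + 5 + 12 + 2 = 32 ≤ 33, throughput 19 + 13 + 14 + 12 = 58.
Best is node-J, node-H, node-C, and node-E with total throughput 58.

58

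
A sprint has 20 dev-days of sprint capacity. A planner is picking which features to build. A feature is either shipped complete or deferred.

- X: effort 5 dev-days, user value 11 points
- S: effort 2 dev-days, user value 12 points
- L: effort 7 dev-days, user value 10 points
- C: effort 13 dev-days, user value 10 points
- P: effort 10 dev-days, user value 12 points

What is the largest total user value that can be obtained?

Allowing fractional choices, the relaxed optimum would be about 40.2, but features are indivisible.
X + S + P: effort 5 + 2 + 10 = 17 ≤ 20, user value 11 + 12 + 12 = 35.
S + L + P: effort 2 + 7 + 10 = 19 ≤ 20, user value 12 + 10 + 12 = 34.
Best is X, S, and P with total user value 35.

35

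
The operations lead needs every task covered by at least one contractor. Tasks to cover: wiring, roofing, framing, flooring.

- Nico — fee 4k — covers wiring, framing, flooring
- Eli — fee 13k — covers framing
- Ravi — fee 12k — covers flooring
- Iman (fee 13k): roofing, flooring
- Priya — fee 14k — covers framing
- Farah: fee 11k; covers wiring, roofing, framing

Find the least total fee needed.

15

This is a weighted set-cover instance.
Choose Nico and Farah: together they cover wiring, roofing, framing, flooring — every task.
Total fee: 4 + 11 = 15.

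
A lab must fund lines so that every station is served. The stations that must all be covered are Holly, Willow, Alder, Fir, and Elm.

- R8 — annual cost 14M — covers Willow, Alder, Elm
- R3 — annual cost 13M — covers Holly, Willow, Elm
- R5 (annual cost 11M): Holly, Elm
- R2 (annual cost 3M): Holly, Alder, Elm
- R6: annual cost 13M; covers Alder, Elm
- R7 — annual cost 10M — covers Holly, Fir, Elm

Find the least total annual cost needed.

The greedy cost-per-new-station heuristic would pick R2, R7, and R3 for 26, but a cheaper cover exists.
Choose R8 and R7: together they cover Holly, Willow, Alder, Fir, Elm — every station.
Total annual cost: 14 + 10 = 24.
No cover costs less than 24.

24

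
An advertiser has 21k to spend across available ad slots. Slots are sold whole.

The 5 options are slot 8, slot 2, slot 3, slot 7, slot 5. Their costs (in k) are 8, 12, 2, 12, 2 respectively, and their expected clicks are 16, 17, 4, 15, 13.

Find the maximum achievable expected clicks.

34

Take slot 2, slot 3, and slot 5: cost 12 + 2 + 2 = 16 ≤ 21, expected clicks 17 + 4 + 13 = 34.
No other feasible combination does better.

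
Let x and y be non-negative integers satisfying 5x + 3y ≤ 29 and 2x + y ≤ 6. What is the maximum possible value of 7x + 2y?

(x,y)=(3,0): 5·3+3·0=15≤29, 2·3+1·0=6≤6, objective 21.
(x,y)=(2,1): 5·2+3·1=13≤29, 2·2+1·1=5≤6, objective 16.
(x,y)=(2,0): 5·2+3·0=10≤29, 2·2+1·0=4≤6, objective 14.
The best lattice point is (3,0), giving 21.

21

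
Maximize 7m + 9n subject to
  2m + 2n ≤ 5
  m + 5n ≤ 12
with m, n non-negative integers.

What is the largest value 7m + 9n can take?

18

Relaxing integrality, the LP optimum is 22.25 at (m,n) = (0.125, 2.38), which is not an integer point.
(m,n)=(0,2): 2·0+2·2=4≤5, 1·0+5·2=10≤12, objective 18.
(m,n)=(1,1): 2·1+2·1=4≤5, 1·1+5·1=6≤12, objective 16.
No feasible integer point exceeds 18.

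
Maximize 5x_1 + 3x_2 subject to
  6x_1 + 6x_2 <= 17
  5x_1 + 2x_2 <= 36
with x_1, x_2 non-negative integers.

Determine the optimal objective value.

(x_1,x_2)=(2,0): 6·2+6·0=12≤17, 5·2+2·0=10≤36, objective 10.
(x_1,x_2)=(1,1): 6·1+6·1=12≤17, 5·1+2·1=7≤36, objective 8.
No feasible integer point exceeds 10.

10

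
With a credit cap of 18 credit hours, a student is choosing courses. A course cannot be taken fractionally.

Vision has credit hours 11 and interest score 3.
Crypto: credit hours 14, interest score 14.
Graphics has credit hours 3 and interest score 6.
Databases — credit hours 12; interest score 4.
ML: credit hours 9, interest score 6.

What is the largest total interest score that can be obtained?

Allowing fractional choices, the relaxed optimum would be about 20.7, but courses are indivisible.
Crypto + Graphics: credit hours 14 + 3 = 17 ≤ 18, interest score 14 + 6 = 20.
Crypto: credit hours 14 ≤ 18, interest score 14.
Best is Crypto and Graphics with total interest score 20.

20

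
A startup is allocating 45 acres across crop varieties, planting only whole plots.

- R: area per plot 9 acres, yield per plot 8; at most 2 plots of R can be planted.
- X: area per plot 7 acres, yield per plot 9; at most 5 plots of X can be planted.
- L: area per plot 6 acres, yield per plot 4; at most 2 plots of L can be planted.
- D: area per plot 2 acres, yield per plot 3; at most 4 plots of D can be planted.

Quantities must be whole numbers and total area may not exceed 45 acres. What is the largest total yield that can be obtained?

57

This is a bounded integer knapsack.
D has the best ratio (3/2); taking only D gives at most 4×3 = 12 (stopped by the supply cap of 4).
Mixing does better — 5×X and 4×D: area 43 ≤ 45, yield 5·9 + 4·3 = 57.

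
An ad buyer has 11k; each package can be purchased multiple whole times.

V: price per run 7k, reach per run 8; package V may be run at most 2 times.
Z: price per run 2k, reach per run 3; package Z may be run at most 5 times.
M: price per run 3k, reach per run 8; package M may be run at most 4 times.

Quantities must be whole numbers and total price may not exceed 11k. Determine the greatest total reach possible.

27

This is a bounded integer knapsack.
1×Z and 3×M: price 11 ≤ 11, reach 1·3 + 3·8 = 27.
3×M: price 9 ≤ 11, reach 3·8 = 24.
Best is 27.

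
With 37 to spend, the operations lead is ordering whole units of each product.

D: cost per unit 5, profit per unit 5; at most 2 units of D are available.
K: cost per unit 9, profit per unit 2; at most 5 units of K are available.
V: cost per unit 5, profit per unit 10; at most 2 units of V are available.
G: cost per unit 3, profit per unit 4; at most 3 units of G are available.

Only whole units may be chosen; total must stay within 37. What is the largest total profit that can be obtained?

42

Take 2×D, 2×V, and 3×G: cost 29 ≤ 37, profit 2·5 + 2·10 + 3·4 = 42.
V has the best ratio (10/5) and is taken to its limit of 2; remaining capacity is filled optimally with the others.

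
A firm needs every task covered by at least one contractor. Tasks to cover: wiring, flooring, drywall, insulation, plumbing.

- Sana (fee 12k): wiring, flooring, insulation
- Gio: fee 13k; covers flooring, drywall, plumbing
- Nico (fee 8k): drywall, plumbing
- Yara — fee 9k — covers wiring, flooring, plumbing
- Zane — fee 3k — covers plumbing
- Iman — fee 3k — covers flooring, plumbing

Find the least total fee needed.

This is a weighted set-cover instance.
Choose Sana and Nico: together they cover wiring, flooring, drywall, insulation, plumbing — every task.
Total fee: 12 + 8 = 20.

20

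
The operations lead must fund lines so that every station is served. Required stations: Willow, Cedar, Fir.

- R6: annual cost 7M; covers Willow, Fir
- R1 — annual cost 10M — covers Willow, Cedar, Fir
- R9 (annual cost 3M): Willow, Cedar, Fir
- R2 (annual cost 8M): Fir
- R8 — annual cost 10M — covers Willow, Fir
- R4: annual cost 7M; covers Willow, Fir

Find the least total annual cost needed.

3

R9 alone covers Willow, Cedar, Fir — every station.
Total annual cost: 3.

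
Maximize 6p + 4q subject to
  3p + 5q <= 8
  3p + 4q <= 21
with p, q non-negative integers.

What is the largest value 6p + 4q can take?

(p,q)=(2,0): 3·2+5·0=6≤8, 3·2+4·0=6≤21, objective 12.
(p,q)=(1,1): 3·1+5·1=8≤8, 3·1+4·1=7≤21, objective 10.
(p,q)=(1,0): 3·1+5·0=3≤8, 3·1+4·0=3≤21, objective 6.
Maximum is 12 at (p,q)=(2,0).

12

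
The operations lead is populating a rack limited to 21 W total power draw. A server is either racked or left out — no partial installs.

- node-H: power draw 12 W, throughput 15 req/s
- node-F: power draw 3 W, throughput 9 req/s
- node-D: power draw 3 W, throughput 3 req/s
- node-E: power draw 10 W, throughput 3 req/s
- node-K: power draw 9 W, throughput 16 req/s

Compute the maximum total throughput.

31

This is an integer program with binary decision variables.
Allowing fractional choices, the relaxed optimum would be about 36.2, but servers are indivisible.
node-H + node-K: power draw 12 + 9 = 21 ≤ 21, throughput 15 + 16 = 31.
node-H + node-F + node-D: power draw 12 + 3 + 3 = 18 ≤ 21, throughput 15 + 9 + 3 = 27.
node-F + node-D + node-K: power draw 3 + 3 + 9 = 15 ≤ 21, throughput 9 + 3 + 16 = 28.
Best is node-H and node-K with total throughput 31.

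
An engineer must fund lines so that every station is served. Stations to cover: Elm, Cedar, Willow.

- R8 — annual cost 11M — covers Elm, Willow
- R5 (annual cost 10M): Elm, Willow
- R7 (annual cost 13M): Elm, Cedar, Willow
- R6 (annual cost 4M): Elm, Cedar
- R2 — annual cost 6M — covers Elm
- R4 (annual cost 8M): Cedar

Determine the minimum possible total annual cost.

13

The greedy cost-per-new-station heuristic would pick R6 and R5 for 14, but a cheaper cover exists.
R7 alone covers Elm, Cedar, Willow — every station.
Total annual cost: 13.
No cover costs less than 13.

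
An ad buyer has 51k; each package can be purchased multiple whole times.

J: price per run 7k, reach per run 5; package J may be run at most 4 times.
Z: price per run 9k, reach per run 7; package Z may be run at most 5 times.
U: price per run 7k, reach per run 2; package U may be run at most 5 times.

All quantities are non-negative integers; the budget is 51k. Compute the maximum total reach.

This is a bounded integer knapsack.
3×J and 3×Z: price 48 ≤ 51, reach 3·5 + 3·7 = 36.
2×J and 4×Z: price 50 ≤ 51, reach 2·5 + 4·7 = 38.
Best is 38.

38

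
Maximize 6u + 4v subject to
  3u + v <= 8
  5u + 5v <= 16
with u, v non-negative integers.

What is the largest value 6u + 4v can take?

16

(u,v)=(2,1): 3·2+1·1=7≤8, 5·2+5·1=15≤16, objective 16.
(u,v)=(1,2): 3·1+1·2=5≤8, 5·1+5·2=15≤16, objective 14.
(u,v)=(2,0): 3·2+1·0=6≤8, 5·2+5·0=10≤16, objective 12.
No feasible integer point exceeds 16.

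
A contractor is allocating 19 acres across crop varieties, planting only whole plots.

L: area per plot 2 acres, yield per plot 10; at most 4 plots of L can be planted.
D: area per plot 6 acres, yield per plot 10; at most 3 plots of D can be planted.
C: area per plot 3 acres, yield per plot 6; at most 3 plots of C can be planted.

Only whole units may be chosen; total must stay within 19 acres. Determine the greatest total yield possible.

4×L, 1×D, and 1×C: area 17 ≤ 19, yield 4·10 + 1·10 + 1·6 = 56.
4×L and 3×C: area 17 ≤ 19, yield 4·10 + 3·6 = 58.
Best is 58.

58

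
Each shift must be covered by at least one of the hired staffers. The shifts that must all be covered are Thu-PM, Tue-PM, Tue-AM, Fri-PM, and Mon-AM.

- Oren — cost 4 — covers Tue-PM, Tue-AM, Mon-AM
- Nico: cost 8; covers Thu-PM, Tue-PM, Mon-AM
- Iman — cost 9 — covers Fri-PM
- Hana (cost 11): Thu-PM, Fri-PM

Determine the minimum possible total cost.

15

Choose Oren and Hana: together they cover Thu-PM, Tue-PM, Tue-AM, Fri-PM, Mon-AM — every shift.
Total cost: 4 + 11 = 15.
No cover costs less than 15.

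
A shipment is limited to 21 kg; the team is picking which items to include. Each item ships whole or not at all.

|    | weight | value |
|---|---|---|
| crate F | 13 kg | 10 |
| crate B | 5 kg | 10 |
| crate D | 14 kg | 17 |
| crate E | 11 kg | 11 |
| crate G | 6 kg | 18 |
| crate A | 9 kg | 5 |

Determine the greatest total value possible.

35

Treat it as a binary knapsack problem.
crate E + crate G: weight 11 + 6 = 17 ≤ 21, value 11 + 18 = 29.
crate D + crate G: weight 14 + 6 = 20 ≤ 21, value 17 + 18 = 35.
crate B + crate G + crate A: weight 5 + 6 + 9 = 20 ≤ 21, value 10 + 18 + 5 = 33.
Best is crate D and crate G with total value 35.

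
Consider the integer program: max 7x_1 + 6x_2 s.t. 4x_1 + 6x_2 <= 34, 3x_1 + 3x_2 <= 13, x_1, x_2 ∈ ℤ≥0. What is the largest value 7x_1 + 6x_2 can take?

(x_1,x_2)=(4,0) is feasible, giving 28.
(x_1,x_2)=(3,1) is feasible, giving 27.
(x_1,x_2)=(3,0) is feasible, giving 21.
No feasible integer point exceeds 28.

28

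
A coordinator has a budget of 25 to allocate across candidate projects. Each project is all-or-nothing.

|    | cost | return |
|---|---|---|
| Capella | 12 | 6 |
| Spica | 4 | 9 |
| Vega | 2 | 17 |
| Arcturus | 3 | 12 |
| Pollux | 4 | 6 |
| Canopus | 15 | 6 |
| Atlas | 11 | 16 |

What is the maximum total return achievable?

60

Take Spica, Vega, Arcturus, Pollux, and Atlas: cost 4 + 2 + 3 + 4 + 11 = 24 ≤ 25, return 9 + 17 + 12 + 6 + 16 = 60.
No other feasible combination does better.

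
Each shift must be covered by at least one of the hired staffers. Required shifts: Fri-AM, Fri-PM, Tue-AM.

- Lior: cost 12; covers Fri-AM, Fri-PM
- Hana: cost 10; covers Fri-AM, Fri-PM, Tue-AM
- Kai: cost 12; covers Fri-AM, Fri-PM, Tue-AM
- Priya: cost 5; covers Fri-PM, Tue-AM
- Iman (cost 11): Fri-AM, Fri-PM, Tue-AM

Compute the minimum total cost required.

The greedy cost-per-new-shift heuristic would pick Priya and Hana for 15, but a cheaper cover exists.
Hana alone covers Fri-AM, Fri-PM, Tue-AM — every shift.
Total cost: 10.
No cover costs less than 10.

10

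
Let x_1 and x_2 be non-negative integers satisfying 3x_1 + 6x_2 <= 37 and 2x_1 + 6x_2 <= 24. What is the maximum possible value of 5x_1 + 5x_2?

(x_1,x_2)=(12,0) is feasible, giving 60.
(x_1,x_2)=(11,0) is feasible, giving 55.
Maximum is 60 at (x_1,x_2)=(12,0).

60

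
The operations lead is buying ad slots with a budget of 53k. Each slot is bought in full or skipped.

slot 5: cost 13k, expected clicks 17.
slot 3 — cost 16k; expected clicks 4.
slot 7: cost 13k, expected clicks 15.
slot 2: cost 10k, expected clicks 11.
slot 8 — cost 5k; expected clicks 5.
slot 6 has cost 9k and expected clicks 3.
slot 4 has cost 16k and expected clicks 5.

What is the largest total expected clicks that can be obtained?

This is a 0-1 knapsack instance.
Take slot 5, slot 7, slot 2, slot 8, and slot 6: cost 13 + 13 + 10 + 5 + 9 = 50 ≤ 53, expected clicks 17 + 15 + 11 + 5 + 3 = 51.
No other feasible combination does better.

51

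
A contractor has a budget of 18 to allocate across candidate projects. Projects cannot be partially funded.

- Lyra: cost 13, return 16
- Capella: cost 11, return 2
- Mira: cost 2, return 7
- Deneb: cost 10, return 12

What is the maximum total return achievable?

This is a 0-1 knapsack instance.
Allowing fractional choices, the relaxed optimum would be about 26.6, but projects are indivisible.
Lyra: cost 13 ≤ 18, return 16.
Lyra + Mira: cost 13 + 2 = 15 ≤ 18, return 16 + 7 = 23.
Mira + Deneb: cost 2 + 10 = 12 ≤ 18, return 7 + 12 = 19.
Best is Lyra and Mira with total return 23.

23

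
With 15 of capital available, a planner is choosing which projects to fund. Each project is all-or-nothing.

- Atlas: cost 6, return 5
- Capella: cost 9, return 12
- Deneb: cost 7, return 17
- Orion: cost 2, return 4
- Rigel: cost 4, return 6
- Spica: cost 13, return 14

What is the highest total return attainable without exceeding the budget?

This is a 0-1 knapsack instance.
Deneb + Rigel: cost 7 + 4 = 11 ≤ 15, return 17 + 6 = 23.
Deneb + Orion + Rigel: cost 7 + 2 + 4 = 13 ≤ 15, return 17 + 4 + 6 = 27.
Atlas + Deneb + Orion: cost 6 + 7 + 2 = 15 ≤ 15, return 5 + 17 + 4 = 26.
Best is Deneb, Orion, and Rigel with total return 27.

27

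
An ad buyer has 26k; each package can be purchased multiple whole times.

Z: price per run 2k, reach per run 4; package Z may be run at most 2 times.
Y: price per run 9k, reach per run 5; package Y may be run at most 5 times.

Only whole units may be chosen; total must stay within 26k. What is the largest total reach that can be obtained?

1×Z and 2×Y: price 20 ≤ 26, reach 1·4 + 2·5 = 14.
2×Z and 2×Y: price 22 ≤ 26, reach 2·4 + 2·5 = 18.
Best is 18.

18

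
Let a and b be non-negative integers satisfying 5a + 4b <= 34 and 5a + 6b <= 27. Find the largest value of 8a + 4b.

Relaxing integrality, the LP optimum is 43.20 at (a,b) = (5.4, 0), which is not an integer point.
(a,b)=(5,0): 5·5+4·0=25≤34, 5·5+6·0=25≤27, objective 40.
(a,b)=(4,1): 5·4+4·1=24≤34, 5·4+6·1=26≤27, objective 36.
(a,b)=(4,0): 5·4+4·0=20≤34, 5·4+6·0=20≤27, objective 32.
Maximum is 40 at (a,b)=(5,0).

40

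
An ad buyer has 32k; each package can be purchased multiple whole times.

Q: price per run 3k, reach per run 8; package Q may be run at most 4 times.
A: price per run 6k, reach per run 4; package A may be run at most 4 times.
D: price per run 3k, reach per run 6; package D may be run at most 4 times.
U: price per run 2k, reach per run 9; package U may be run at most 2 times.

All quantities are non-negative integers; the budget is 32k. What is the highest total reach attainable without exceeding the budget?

74

U has the best ratio (9/2); taking only U gives at most 2×9 = 18 (stopped by the supply cap of 2).
Mixing does better — 4×Q, 4×D, and 2×U: price 28 ≤ 32, reach 4·8 + 4·6 + 2·9 = 74.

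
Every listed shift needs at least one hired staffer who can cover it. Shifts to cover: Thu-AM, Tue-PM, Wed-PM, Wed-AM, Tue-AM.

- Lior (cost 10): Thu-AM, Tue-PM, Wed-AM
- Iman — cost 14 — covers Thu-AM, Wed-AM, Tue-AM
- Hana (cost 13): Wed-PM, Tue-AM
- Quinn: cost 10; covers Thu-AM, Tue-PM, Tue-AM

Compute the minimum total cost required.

23

Choose Lior and Hana: together they cover Thu-AM, Tue-PM, Wed-PM, Wed-AM, Tue-AM — every shift.
Total cost: 10 + 13 = 23.
No cover costs less than 23.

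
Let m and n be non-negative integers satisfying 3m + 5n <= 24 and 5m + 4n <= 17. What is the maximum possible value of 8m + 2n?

The continuous relaxation peaks at (3.4, 0) with value 27.20; rounding to a feasible lattice point costs some objective.
(m,n)=(3,0): 3·3+5·0=9≤24, 5·3+4·0=15≤17, objective 24.
(m,n)=(2,1): 3·2+5·1=11≤24, 5·2+4·1=14≤17, objective 18.
(m,n)=(2,0): 3·2+5·0=6≤24, 5·2+4·0=10≤17, objective 16.
No feasible integer point exceeds 24.

24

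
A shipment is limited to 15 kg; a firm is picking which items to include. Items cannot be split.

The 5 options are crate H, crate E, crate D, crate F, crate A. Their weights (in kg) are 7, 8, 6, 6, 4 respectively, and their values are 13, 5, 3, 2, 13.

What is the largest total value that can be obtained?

Allowing fractional choices, the relaxed optimum would be about 28.5, but items are indivisible.
crate E + crate A: weight 8 + 4 = 12 ≤ 15, value 5 + 13 = 18.
crate H + crate A: weight 7 + 4 = 11 ≤ 15, value 13 + 13 = 26.
crate H + crate E: weight 7 + 8 = 15 ≤ 15, value 13 + 5 = 18.
Best is crate H and crate A with total value 26.

26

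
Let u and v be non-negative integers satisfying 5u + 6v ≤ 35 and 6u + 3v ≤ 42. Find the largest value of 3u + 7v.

38

The continuous relaxation peaks at (0, 5.83) with value 40.83; rounding to a feasible lattice point costs some objective.
(u,v)=(1,5): 5·1+6·5=35≤35, 6·1+3·5=21≤42, objective 38.
(u,v)=(0,5): 5·0+6·5=30≤35, 6·0+3·5=15≤42, objective 35.
Maximum is 38 at (u,v)=(1,5).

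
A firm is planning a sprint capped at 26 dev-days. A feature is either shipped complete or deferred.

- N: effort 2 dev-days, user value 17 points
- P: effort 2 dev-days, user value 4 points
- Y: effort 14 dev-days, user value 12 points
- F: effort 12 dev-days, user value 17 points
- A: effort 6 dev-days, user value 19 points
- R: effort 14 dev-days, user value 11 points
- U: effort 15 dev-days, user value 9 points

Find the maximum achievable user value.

57

This is an integer program with binary decision variables.
Allowing fractional choices, the relaxed optimum would be about 60.4, but features are indivisible.
N + F + A: effort 2 + 12 + 6 = 20 ≤ 26, user value 17 + 17 + 19 = 53.
N + P + F + A: effort 2 + 2 + 12 + 6 = 22 ≤ 26, user value 17 + 4 + 17 + 19 = 57.
Best is N, P, F, and A with total user value 57.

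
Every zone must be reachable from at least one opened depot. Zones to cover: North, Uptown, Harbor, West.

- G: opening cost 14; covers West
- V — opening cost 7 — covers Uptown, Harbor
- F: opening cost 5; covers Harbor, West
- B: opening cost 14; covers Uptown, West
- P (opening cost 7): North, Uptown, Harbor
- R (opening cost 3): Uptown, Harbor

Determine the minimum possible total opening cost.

The greedy cost-per-new-zone heuristic would pick R, F, and P for 15, but a cheaper cover exists.
Choose F and P: together they cover North, Uptown, Harbor, West — every zone.
Total opening cost: 5 + 7 = 12.
No cover costs less than 12.

12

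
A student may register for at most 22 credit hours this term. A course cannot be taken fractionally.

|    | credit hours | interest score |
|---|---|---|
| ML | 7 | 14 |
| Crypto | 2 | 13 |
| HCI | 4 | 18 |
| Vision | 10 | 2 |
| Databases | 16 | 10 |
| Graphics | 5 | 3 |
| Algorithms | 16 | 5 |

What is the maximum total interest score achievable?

48

This is an integer program with binary decision variables.
Allowing fractional choices, the relaxed optimum would be about 50.6, but courses are indivisible.
ML + Crypto + HCI: credit hours 7 + 2 + 4 = 13 ≤ 22, interest score 14 + 13 + 18 = 45.
ML + Crypto + HCI + Graphics: credit hours 7 + 2 + 4 + 5 = 18 ≤ 22, interest score 14 + 13 + 18 + 3 = 48.
Crypto + HCI + Databases: credit hours 2 + 4 + 16 = 22 ≤ 22, interest score 13 + 18 + 10 = 41.
Best is ML, Crypto, HCI, and Graphics with total interest score 48.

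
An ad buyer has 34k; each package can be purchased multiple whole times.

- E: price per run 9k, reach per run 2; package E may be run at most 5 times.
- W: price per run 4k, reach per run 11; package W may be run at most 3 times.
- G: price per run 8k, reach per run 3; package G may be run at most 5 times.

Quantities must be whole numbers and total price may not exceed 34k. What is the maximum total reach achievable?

W has the best ratio (11/4); taking only W gives at most 3×11 = 33 (stopped by the supply cap of 3).
Mixing does better — 3×W and 2×G: price 28 ≤ 34, reach 3·11 + 2·3 = 39.

39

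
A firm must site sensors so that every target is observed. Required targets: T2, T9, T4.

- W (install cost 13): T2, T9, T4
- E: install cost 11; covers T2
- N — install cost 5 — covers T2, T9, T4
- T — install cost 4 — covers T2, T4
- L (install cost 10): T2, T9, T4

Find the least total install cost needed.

5

N alone covers T2, T9, T4 — every target.
Total install cost: 5.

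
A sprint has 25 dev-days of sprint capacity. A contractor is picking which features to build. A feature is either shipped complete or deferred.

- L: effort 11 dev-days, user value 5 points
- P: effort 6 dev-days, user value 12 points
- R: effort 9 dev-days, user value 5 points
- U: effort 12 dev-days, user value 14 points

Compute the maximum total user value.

26

Allowing fractional choices, the relaxed optimum would be about 29.9, but features are indivisible.
R + U: effort 9 + 12 = 21 ≤ 25, user value 5 + 14 = 19.
P + U: effort 6 + 12 = 18 ≤ 25, user value 12 + 14 = 26.
Best is P and U with total user value 26.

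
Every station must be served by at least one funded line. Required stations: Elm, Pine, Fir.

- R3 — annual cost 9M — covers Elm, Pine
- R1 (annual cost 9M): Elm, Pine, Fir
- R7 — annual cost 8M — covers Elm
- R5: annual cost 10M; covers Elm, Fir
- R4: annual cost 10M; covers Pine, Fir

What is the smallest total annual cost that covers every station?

R1 alone covers Elm, Pine, Fir — every station.
Total annual cost: 9.
No cover costs less than 9.

9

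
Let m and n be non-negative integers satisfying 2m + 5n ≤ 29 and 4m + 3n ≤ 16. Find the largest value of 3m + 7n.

(m,n)=(0,5): 2·0+5·5=25≤29, 4·0+3·5=15≤16, objective 35.
(m,n)=(1,4): 2·1+5·4=22≤29, 4·1+3·4=16≤16, objective 31.
(m,n)=(0,4): 2·0+5·4=20≤29, 4·0+3·4=12≤16, objective 28.
The best lattice point is (0,5), giving 35.

35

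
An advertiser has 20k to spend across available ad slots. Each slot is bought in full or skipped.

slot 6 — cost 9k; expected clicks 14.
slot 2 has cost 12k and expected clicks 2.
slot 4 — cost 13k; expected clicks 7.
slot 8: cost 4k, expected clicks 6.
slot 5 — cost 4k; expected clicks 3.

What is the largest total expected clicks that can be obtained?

23

This is a 0-1 knapsack instance.
Allowing fractional choices, the relaxed optimum would be about 24.6, but ad slots are indivisible.
slot 6 + slot 8 + slot 5: cost 9 + 4 + 4 = 17 ≤ 20, expected clicks 14 + 6 + 3 = 23.
slot 6 + slot 5: cost 9 + 4 = 13 ≤ 20, expected clicks 14 + 3 = 17.
slot 6 + slot 8: cost 9 + 4 = 13 ≤ 20, expected clicks 14 + 6 = 20.
Best is slot 6, slot 8, and slot 5 with total expected clicks 23.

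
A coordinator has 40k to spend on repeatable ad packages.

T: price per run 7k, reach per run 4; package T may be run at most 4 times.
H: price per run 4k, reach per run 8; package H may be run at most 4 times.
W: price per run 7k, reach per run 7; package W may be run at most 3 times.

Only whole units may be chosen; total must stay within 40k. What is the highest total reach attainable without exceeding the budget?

53

4×H and 3×W: price 37 ≤ 40, reach 4·8 + 3·7 = 53.
1×T, 4×H, and 2×W: price 37 ≤ 40, reach 1·4 + 4·8 + 2·7 = 50.
Best is 53.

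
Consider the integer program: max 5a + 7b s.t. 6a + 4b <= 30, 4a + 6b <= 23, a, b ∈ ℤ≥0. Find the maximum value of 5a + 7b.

27

The continuous relaxation peaks at (4.4, 0.9) with value 28.30; rounding to a feasible lattice point costs some objective.
(a,b)=(4,1) is feasible, giving 27.
(a,b)=(5,0) is feasible, giving 25.
(a,b)=(3,1) is feasible, giving 22.
(a,b)=(4,0) is feasible, giving 20.
The best lattice point is (4,1), giving 27.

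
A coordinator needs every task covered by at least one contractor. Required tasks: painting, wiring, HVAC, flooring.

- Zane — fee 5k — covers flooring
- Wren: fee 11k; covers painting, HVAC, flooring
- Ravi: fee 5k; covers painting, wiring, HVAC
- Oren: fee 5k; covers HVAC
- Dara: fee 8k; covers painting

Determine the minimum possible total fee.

10

This is an integer covering problem.
Choose Zane and Ravi: together they cover painting, wiring, HVAC, flooring — every task.
Total fee: 5 + 5 = 10.
No cover costs less than 10.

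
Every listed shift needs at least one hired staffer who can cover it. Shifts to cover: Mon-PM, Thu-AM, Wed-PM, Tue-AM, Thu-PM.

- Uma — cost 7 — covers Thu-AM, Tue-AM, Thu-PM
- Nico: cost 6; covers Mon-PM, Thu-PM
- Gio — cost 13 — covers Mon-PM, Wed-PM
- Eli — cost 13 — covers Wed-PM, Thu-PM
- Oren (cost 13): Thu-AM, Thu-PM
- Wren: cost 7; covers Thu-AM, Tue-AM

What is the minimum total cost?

20

This is an integer covering problem.
The greedy cost-per-new-shift heuristic would pick Uma, Nico, and Gio for 26, but a cheaper cover exists.
Choose Uma and Gio: together they cover Mon-PM, Thu-AM, Wed-PM, Tue-AM, Thu-PM — every shift.
Total cost: 7 + 13 = 20.
No cover costs less than 20.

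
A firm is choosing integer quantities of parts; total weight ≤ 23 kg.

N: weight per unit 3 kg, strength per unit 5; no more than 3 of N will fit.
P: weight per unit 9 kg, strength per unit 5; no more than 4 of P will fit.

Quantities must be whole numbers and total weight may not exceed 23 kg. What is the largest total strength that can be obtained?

20

N has the best ratio (5/3); taking only N gives at most 3×5 = 15 (stopped by the supply cap of 3).
Mixing does better — 3×N and 1×P: weight 18 ≤ 23, strength 3·5 + 1·5 = 20.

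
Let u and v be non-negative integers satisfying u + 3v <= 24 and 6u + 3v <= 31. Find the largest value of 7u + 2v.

35

Relaxing integrality, the LP optimum is 36.17 at (u,v) = (5.17, 0), which is not an integer point.
(u,v)=(5,0): 1·5+3·0=5≤24, 6·5+3·0=30≤31, objective 35.
(u,v)=(4,1): 1·4+3·1=7≤24, 6·4+3·1=27≤31, objective 30.
(u,v)=(4,0): 1·4+3·0=4≤24, 6·4+3·0=24≤31, objective 28.
No feasible integer point exceeds 35.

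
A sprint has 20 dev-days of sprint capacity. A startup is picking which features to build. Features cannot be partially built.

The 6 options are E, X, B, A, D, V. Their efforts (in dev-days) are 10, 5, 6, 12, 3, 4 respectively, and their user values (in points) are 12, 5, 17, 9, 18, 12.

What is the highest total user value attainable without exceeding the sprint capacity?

52

This is an integer program with binary decision variables.
Allowing fractional choices, the relaxed optimum would be about 55.4, but features are indivisible.
B + D + V: effort 6 + 3 + 4 = 13 ≤ 20, user value 17 + 18 + 12 = 47.
X + B + D + V: effort 5 + 6 + 3 + 4 = 18 ≤ 20, user value 5 + 17 + 18 + 12 = 52.
Best is X, B, D, and V with total user value 52.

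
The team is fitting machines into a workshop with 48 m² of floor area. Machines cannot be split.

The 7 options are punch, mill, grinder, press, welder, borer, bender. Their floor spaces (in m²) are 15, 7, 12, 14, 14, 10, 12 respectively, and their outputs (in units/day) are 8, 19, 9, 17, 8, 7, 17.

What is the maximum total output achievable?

Allowing fractional choices, the relaxed optimum would be about 64.1, but machines are indivisible.
punch + mill + press + bender: floor space 15 + 7 + 14 + 12 = 48 ≤ 48, output 8 + 19 + 17 + 17 = 61.
mill + press + welder + bender: floor space 7 + 14 + 14 + 12 = 47 ≤ 48, output 19 + 17 + 8 + 17 = 61.
mill + grinder + press + bender: floor space 7 + 12 + 14 + 12 = 45 ≤ 48, output 19 + 9 + 17 + 17 = 62.
Best is mill, grinder, press, and bender with total output 62.

62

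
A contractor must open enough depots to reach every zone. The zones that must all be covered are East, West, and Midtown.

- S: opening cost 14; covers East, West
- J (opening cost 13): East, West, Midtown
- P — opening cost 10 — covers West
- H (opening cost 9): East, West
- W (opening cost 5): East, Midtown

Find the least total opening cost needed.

13

This is a weighted set-cover instance.
The greedy cost-per-new-zone heuristic would pick W and H for 14, but a cheaper cover exists.
J alone covers East, West, Midtown — every zone.
Total opening cost: 13.
No cover costs less than 13.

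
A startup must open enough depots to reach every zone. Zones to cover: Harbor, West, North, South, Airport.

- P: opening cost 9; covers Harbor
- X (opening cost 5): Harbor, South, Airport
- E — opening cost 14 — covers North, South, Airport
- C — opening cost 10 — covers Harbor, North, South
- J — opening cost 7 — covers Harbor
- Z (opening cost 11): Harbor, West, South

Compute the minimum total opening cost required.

This is a weighted set-cover instance.
The greedy cost-per-new-zone heuristic would pick X, C, and Z for 26, but a cheaper cover exists.
Choose E and Z: together they cover Harbor, West, North, South, Airport — every zone.
Total opening cost: 14 + 11 = 25.
No cover costs less than 25.

25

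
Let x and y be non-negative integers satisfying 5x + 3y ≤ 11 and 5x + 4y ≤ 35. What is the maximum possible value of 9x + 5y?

19

The continuous relaxation peaks at (2.2, 0) with value 19.80; rounding to a feasible lattice point costs some objective.
(x,y)=(1,2): 5·1+3·2=11≤11, 5·1+4·2=13≤35, objective 19.
(x,y)=(2,0): 5·2+3·0=10≤11, 5·2+4·0=10≤35, objective 18.
(x,y)=(0,3): 5·0+3·3=9≤11, 5·0+4·3=12≤35, objective 15.
(x,y)=(1,1): 5·1+3·1=8≤11, 5·1+4·1=9≤35, objective 14.
No feasible integer point exceeds 19.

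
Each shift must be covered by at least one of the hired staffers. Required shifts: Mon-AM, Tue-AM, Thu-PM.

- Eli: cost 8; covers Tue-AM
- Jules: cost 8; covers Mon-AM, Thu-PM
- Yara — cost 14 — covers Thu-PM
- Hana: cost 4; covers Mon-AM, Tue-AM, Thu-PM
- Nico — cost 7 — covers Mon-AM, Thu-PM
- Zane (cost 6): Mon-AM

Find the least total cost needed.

Hana alone covers Mon-AM, Tue-AM, Thu-PM — every shift.
Total cost: 4.
No cover costs less than 4.

4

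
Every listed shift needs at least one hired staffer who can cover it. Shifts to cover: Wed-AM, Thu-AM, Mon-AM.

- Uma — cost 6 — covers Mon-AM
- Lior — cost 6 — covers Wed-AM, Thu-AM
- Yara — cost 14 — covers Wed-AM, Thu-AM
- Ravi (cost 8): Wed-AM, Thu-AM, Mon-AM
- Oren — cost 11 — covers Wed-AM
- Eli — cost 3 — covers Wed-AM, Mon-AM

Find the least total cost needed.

8

The greedy cost-per-new-shift heuristic would pick Eli and Lior for 9, but a cheaper cover exists.
Ravi alone covers Wed-AM, Thu-AM, Mon-AM — every shift.
Total cost: 8.
No cover costs less than 8.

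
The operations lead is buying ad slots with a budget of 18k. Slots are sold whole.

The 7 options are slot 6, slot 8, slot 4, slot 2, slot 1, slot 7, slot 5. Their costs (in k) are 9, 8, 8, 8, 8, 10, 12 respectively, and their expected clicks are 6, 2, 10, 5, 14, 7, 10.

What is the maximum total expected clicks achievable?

24

Allowing fractional choices, the relaxed optimum would be about 25.7, but ad slots are indivisible.
slot 4 + slot 1: cost 8 + 8 = 16 ≤ 18, expected clicks 10 + 14 = 24.
slot 1 + slot 7: cost 8 + 10 = 18 ≤ 18, expected clicks 14 + 7 = 21.
slot 6 + slot 1: cost 9 + 8 = 17 ≤ 18, expected clicks 6 + 14 = 20.
Best is slot 4 and slot 1 with total expected clicks 24.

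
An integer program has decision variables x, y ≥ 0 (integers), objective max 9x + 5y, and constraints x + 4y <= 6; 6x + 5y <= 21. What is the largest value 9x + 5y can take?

27

(x,y)=(3,0): 1·3+4·0=3≤6, 6·3+5·0=18≤21, objective 27.
(x,y)=(2,1): 1·2+4·1=6≤6, 6·2+5·1=17≤21, objective 23.
(x,y)=(2,0): 1·2+4·0=2≤6, 6·2+5·0=12≤21, objective 18.
No feasible integer point exceeds 27.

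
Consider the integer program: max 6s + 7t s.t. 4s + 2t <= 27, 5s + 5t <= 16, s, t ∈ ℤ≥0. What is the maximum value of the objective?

21

(s,t)=(0,3): 4·0+2·3=6≤27, 5·0+5·3=15≤16, objective 21.
(s,t)=(1,2): 4·1+2·2=8≤27, 5·1+5·2=15≤16, objective 20.
(s,t)=(0,2): 4·0+2·2=4≤27, 5·0+5·2=10≤16, objective 14.
Maximum is 21 at (s,t)=(0,3).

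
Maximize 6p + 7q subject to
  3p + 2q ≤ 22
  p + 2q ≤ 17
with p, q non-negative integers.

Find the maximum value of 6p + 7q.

(p,q)=(1,8) is feasible, giving 62.
(p,q)=(2,7) is feasible, giving 61.
(p,q)=(3,6) is feasible, giving 60.
(p,q)=(0,8) is feasible, giving 56.
The best lattice point is (1,8), giving 62.

62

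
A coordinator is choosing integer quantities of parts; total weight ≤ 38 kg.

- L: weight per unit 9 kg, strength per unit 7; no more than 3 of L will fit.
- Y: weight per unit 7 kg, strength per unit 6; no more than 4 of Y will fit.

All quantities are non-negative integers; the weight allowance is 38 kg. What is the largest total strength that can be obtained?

Take 1×L and 4×Y: weight 37 ≤ 38, strength 1·7 + 4·6 = 31.
Y has the best ratio (6/7) and is taken to its limit of 4; remaining capacity is filled optimally with the others.

31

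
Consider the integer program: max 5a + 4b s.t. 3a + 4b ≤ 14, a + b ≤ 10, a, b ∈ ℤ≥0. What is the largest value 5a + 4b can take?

20

(a,b)=(4,0): 3·4+4·0=12≤14, 1·4+1·0=4≤10, objective 20.
(a,b)=(3,1): 3·3+4·1=13≤14, 1·3+1·1=4≤10, objective 19.
No feasible integer point exceeds 20.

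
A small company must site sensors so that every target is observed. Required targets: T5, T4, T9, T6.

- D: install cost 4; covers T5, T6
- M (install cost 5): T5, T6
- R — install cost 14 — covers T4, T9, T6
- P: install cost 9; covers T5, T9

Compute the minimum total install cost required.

This is an integer covering problem.
Choose D and R: together they cover T5, T4, T9, T6 — every target.
Total install cost: 4 + 14 = 18.

18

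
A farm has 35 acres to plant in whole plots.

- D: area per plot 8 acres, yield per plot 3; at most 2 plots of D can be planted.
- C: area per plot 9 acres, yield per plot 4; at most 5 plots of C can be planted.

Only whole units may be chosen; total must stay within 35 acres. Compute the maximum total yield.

15

1×D and 3×C: area 35 ≤ 35, yield 1·3 + 3·4 = 15.
2×D and 2×C: area 34 ≤ 35, yield 2·3 + 2·4 = 14.
Best is 15.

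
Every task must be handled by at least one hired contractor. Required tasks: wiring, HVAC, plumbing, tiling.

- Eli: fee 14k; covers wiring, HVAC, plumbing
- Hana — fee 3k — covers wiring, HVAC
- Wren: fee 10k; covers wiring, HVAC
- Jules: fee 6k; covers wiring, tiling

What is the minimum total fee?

20

Choose Eli and Jules: together they cover wiring, HVAC, plumbing, tiling — every task.
Total fee: 14 + 6 = 20.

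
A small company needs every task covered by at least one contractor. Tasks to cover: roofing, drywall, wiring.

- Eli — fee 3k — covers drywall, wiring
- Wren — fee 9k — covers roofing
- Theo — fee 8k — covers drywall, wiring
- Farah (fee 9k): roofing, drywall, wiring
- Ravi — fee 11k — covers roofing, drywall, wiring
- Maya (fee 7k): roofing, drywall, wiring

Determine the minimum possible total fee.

The greedy cost-per-new-task heuristic would pick Eli and Maya for 10, but a cheaper cover exists.
Maya alone covers roofing, drywall, wiring — every task.
Total fee: 7.
No cover costs less than 7.

7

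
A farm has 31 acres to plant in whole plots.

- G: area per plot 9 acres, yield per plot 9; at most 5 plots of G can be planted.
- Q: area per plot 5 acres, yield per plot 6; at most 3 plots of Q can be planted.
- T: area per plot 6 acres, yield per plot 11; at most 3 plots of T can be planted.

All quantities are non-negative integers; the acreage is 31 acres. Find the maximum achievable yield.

45

1×G, 2×Q, and 2×T: area 31 ≤ 31, yield 1·9 + 2·6 + 2·11 = 43.
2×Q and 3×T: area 28 ≤ 31, yield 2·6 + 3·11 = 45.
Best is 45.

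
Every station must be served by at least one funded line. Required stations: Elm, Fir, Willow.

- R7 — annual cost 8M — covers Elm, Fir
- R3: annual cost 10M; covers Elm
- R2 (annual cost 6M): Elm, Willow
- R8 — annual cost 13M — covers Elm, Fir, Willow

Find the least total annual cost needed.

13

The greedy cost-per-new-station heuristic would pick R2 and R7 for 14, but a cheaper cover exists.
R8 alone covers Elm, Fir, Willow — every station.
Total annual cost: 13.
No cover costs less than 13.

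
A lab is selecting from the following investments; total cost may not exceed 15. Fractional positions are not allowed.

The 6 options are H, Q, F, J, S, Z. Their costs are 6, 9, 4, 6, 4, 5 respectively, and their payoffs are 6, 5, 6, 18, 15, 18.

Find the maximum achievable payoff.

This is an integer program with binary decision variables.
J + S + Z: cost 6 + 4 + 5 = 15 ≤ 15, payoff 18 + 15 + 18 = 51.
F + J + Z: cost 4 + 6 + 5 = 15 ≤ 15, payoff 6 + 18 + 18 = 42.
F + S + Z: cost 4 + 4 + 5 = 13 ≤ 15, payoff 6 + 15 + 18 = 39.
Best is J, S, and Z with total payoff 51.

51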